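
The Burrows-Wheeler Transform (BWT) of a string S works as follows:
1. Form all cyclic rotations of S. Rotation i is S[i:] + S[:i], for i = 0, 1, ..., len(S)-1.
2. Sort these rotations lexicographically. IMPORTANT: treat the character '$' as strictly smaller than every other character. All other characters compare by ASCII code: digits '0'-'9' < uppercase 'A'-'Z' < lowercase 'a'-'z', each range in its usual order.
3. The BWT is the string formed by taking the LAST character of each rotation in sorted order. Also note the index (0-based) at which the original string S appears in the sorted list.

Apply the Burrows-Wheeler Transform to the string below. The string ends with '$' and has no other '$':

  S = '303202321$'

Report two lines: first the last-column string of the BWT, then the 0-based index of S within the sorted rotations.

Answer: 1232330$02
7

Derivation:
All 10 rotations (rotation i = S[i:]+S[:i]):
  rot[0] = 303202321$
  rot[1] = 03202321$3
  rot[2] = 3202321$30
  rot[3] = 202321$303
  rot[4] = 02321$3032
  rot[5] = 2321$30320
  rot[6] = 321$303202
  rot[7] = 21$3032023
  rot[8] = 1$30320232
  rot[9] = $303202321
Sorted (with $ < everything):
  sorted[0] = $303202321  (last char: '1')
  sorted[1] = 02321$3032  (last char: '2')
  sorted[2] = 03202321$3  (last char: '3')
  sorted[3] = 1$30320232  (last char: '2')
  sorted[4] = 202321$303  (last char: '3')
  sorted[5] = 21$3032023  (last char: '3')
  sorted[6] = 2321$30320  (last char: '0')
  sorted[7] = 303202321$  (last char: '$')
  sorted[8] = 3202321$30  (last char: '0')
  sorted[9] = 321$303202  (last char: '2')
Last column: 1232330$02
Original string S is at sorted index 7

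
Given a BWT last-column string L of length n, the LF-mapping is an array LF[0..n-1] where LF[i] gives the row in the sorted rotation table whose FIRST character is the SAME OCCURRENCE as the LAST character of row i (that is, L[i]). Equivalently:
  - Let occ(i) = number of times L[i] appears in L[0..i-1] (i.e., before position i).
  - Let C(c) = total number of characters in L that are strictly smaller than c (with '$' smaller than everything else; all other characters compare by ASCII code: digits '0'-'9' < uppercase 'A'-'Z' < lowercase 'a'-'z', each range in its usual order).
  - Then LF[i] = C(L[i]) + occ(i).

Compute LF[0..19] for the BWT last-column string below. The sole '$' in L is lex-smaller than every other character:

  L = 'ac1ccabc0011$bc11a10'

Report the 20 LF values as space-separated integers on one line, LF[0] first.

Answer: 10 15 4 16 17 11 13 18 1 2 5 6 0 14 19 7 8 12 9 3

Derivation:
Char counts: '$':1, '0':3, '1':6, 'a':3, 'b':2, 'c':5
C (first-col start): C('$')=0, C('0')=1, C('1')=4, C('a')=10, C('b')=13, C('c')=15
L[0]='a': occ=0, LF[0]=C('a')+0=10+0=10
L[1]='c': occ=0, LF[1]=C('c')+0=15+0=15
L[2]='1': occ=0, LF[2]=C('1')+0=4+0=4
L[3]='c': occ=1, LF[3]=C('c')+1=15+1=16
L[4]='c': occ=2, LF[4]=C('c')+2=15+2=17
L[5]='a': occ=1, LF[5]=C('a')+1=10+1=11
L[6]='b': occ=0, LF[6]=C('b')+0=13+0=13
L[7]='c': occ=3, LF[7]=C('c')+3=15+3=18
L[8]='0': occ=0, LF[8]=C('0')+0=1+0=1
L[9]='0': occ=1, LF[9]=C('0')+1=1+1=2
L[10]='1': occ=1, LF[10]=C('1')+1=4+1=5
L[11]='1': occ=2, LF[11]=C('1')+2=4+2=6
L[12]='$': occ=0, LF[12]=C('$')+0=0+0=0
L[13]='b': occ=1, LF[13]=C('b')+1=13+1=14
L[14]='c': occ=4, LF[14]=C('c')+4=15+4=19
L[15]='1': occ=3, LF[15]=C('1')+3=4+3=7
L[16]='1': occ=4, LF[16]=C('1')+4=4+4=8
L[17]='a': occ=2, LF[17]=C('a')+2=10+2=12
L[18]='1': occ=5, LF[18]=C('1')+5=4+5=9
L[19]='0': occ=2, LF[19]=C('0')+2=1+2=3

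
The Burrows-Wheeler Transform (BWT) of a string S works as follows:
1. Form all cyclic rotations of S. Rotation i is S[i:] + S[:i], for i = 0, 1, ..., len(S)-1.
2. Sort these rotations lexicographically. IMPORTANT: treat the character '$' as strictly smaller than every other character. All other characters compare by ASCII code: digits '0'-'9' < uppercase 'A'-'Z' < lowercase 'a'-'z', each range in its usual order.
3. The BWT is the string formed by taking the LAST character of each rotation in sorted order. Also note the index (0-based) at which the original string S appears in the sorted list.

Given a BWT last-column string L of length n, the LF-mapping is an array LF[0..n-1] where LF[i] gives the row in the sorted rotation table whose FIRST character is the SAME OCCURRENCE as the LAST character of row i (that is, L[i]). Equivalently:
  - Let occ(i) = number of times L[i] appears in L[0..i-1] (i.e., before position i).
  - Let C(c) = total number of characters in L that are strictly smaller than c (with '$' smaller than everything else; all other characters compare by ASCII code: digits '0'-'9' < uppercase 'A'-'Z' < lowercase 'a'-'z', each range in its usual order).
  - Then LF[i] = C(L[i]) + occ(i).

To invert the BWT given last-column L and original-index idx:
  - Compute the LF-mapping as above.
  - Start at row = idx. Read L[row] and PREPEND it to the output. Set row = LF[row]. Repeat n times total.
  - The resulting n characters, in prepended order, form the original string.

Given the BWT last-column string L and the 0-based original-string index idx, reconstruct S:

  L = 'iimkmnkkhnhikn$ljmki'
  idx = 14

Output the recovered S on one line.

LF mapping: 3 4 14 8 15 17 9 10 1 18 2 5 11 19 0 13 7 16 12 6
Walk LF starting at row 14, prepending L[row]:
  step 1: row=14, L[14]='$', prepend. Next row=LF[14]=0
  step 2: row=0, L[0]='i', prepend. Next row=LF[0]=3
  step 3: row=3, L[3]='k', prepend. Next row=LF[3]=8
  step 4: row=8, L[8]='h', prepend. Next row=LF[8]=1
  step 5: row=1, L[1]='i', prepend. Next row=LF[1]=4
  step 6: row=4, L[4]='m', prepend. Next row=LF[4]=15
  step 7: row=15, L[15]='l', prepend. Next row=LF[15]=13
  step 8: row=13, L[13]='n', prepend. Next row=LF[13]=19
  step 9: row=19, L[19]='i', prepend. Next row=LF[19]=6
  step 10: row=6, L[6]='k', prepend. Next row=LF[6]=9
  step 11: row=9, L[9]='n', prepend. Next row=LF[9]=18
  step 12: row=18, L[18]='k', prepend. Next row=LF[18]=12
  step 13: row=12, L[12]='k', prepend. Next row=LF[12]=11
  step 14: row=11, L[11]='i', prepend. Next row=LF[11]=5
  step 15: row=5, L[5]='n', prepend. Next row=LF[5]=17
  step 16: row=17, L[17]='m', prepend. Next row=LF[17]=16
  step 17: row=16, L[16]='j', prepend. Next row=LF[16]=7
  step 18: row=7, L[7]='k', prepend. Next row=LF[7]=10
  step 19: row=10, L[10]='h', prepend. Next row=LF[10]=2
  step 20: row=2, L[2]='m', prepend. Next row=LF[2]=14
Reversed output: mhkjmnikknkinlmihki$

Answer: mhkjmnikknkinlmihki$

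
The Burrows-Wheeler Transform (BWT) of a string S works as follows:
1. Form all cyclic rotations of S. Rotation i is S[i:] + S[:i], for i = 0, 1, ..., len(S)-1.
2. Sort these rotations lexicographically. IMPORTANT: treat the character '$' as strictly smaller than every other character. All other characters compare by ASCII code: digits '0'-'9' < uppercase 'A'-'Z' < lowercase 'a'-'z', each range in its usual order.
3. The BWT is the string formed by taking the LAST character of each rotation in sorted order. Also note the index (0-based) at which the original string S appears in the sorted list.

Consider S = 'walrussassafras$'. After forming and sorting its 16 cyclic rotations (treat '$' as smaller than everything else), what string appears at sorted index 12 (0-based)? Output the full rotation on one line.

Answer: ssafras$walrussa

Derivation:
All 16 rotations (rotation i = S[i:]+S[:i]):
  rot[0] = walrussassafras$
  rot[1] = alrussassafras$w
  rot[2] = lrussassafras$wa
  rot[3] = russassafras$wal
  rot[4] = ussassafras$walr
  rot[5] = ssassafras$walru
  rot[6] = sassafras$walrus
  rot[7] = assafras$walruss
  rot[8] = ssafras$walrussa
  rot[9] = safras$walrussas
  rot[10] = afras$walrussass
  rot[11] = fras$walrussassa
  rot[12] = ras$walrussassaf
  rot[13] = as$walrussassafr
  rot[14] = s$walrussassafra
  rot[15] = $walrussassafras
Sorted (with $ < everything):
  sorted[0] = $walrussassafras
  sorted[1] = afras$walrussass
  sorted[2] = alrussassafras$w
  sorted[3] = as$walrussassafr
  sorted[4] = assafras$walruss
  sorted[5] = fras$walrussassa
  sorted[6] = lrussassafras$wa
  sorted[7] = ras$walrussassaf
  sorted[8] = russassafras$wal
  sorted[9] = s$walrussassafra
  sorted[10] = safras$walrussas
  sorted[11] = sassafras$walrus
  sorted[12] = ssafras$walrussa
  sorted[13] = ssassafras$walru
  sorted[14] = ussassafras$walr
  sorted[15] = walrussassafras$
sorted[12] = ssafras$walrussa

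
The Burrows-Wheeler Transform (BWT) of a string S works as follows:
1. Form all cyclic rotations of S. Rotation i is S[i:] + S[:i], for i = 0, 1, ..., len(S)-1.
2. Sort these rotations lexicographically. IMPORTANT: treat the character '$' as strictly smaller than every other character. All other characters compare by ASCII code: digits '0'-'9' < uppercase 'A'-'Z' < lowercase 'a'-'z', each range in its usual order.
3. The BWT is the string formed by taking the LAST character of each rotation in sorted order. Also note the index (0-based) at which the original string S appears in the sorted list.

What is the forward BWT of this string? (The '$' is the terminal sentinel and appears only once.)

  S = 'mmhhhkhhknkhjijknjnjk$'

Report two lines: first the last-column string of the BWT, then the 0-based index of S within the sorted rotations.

Answer: kmhkkhhjhninjhnjhm$jkk
18

Derivation:
All 22 rotations (rotation i = S[i:]+S[:i]):
  rot[0] = mmhhhkhhknkhjijknjnjk$
  rot[1] = mhhhkhhknkhjijknjnjk$m
  rot[2] = hhhkhhknkhjijknjnjk$mm
  rot[3] = hhkhhknkhjijknjnjk$mmh
  rot[4] = hkhhknkhjijknjnjk$mmhh
  rot[5] = khhknkhjijknjnjk$mmhhh
  rot[6] = hhknkhjijknjnjk$mmhhhk
  rot[7] = hknkhjijknjnjk$mmhhhkh
  rot[8] = knkhjijknjnjk$mmhhhkhh
  rot[9] = nkhjijknjnjk$mmhhhkhhk
  rot[10] = khjijknjnjk$mmhhhkhhkn
  rot[11] = hjijknjnjk$mmhhhkhhknk
  rot[12] = jijknjnjk$mmhhhkhhknkh
  rot[13] = ijknjnjk$mmhhhkhhknkhj
  rot[14] = jknjnjk$mmhhhkhhknkhji
  rot[15] = knjnjk$mmhhhkhhknkhjij
  rot[16] = njnjk$mmhhhkhhknkhjijk
  rot[17] = jnjk$mmhhhkhhknkhjijkn
  rot[18] = njk$mmhhhkhhknkhjijknj
  rot[19] = jk$mmhhhkhhknkhjijknjn
  rot[20] = k$mmhhhkhhknkhjijknjnj
  rot[21] = $mmhhhkhhknkhjijknjnjk
Sorted (with $ < everything):
  sorted[0] = $mmhhhkhhknkhjijknjnjk  (last char: 'k')
  sorted[1] = hhhkhhknkhjijknjnjk$mm  (last char: 'm')
  sorted[2] = hhkhhknkhjijknjnjk$mmh  (last char: 'h')
  sorted[3] = hhknkhjijknjnjk$mmhhhk  (last char: 'k')
  sorted[4] = hjijknjnjk$mmhhhkhhknk  (last char: 'k')
  sorted[5] = hkhhknkhjijknjnjk$mmhh  (last char: 'h')
  sorted[6] = hknkhjijknjnjk$mmhhhkh  (last char: 'h')
  sorted[7] = ijknjnjk$mmhhhkhhknkhj  (last char: 'j')
  sorted[8] = jijknjnjk$mmhhhkhhknkh  (last char: 'h')
  sorted[9] = jk$mmhhhkhhknkhjijknjn  (last char: 'n')
  sorted[10] = jknjnjk$mmhhhkhhknkhji  (last char: 'i')
  sorted[11] = jnjk$mmhhhkhhknkhjijkn  (last char: 'n')
  sorted[12] = k$mmhhhkhhknkhjijknjnj  (last char: 'j')
  sorted[13] = khhknkhjijknjnjk$mmhhh  (last char: 'h')
  sorted[14] = khjijknjnjk$mmhhhkhhkn  (last char: 'n')
  sorted[15] = knjnjk$mmhhhkhhknkhjij  (last char: 'j')
  sorted[16] = knkhjijknjnjk$mmhhhkhh  (last char: 'h')
  sorted[17] = mhhhkhhknkhjijknjnjk$m  (last char: 'm')
  sorted[18] = mmhhhkhhknkhjijknjnjk$  (last char: '$')
  sorted[19] = njk$mmhhhkhhknkhjijknj  (last char: 'j')
  sorted[20] = njnjk$mmhhhkhhknkhjijk  (last char: 'k')
  sorted[21] = nkhjijknjnjk$mmhhhkhhk  (last char: 'k')
Last column: kmhkkhhjhninjhnjhm$jkk
Original string S is at sorted index 18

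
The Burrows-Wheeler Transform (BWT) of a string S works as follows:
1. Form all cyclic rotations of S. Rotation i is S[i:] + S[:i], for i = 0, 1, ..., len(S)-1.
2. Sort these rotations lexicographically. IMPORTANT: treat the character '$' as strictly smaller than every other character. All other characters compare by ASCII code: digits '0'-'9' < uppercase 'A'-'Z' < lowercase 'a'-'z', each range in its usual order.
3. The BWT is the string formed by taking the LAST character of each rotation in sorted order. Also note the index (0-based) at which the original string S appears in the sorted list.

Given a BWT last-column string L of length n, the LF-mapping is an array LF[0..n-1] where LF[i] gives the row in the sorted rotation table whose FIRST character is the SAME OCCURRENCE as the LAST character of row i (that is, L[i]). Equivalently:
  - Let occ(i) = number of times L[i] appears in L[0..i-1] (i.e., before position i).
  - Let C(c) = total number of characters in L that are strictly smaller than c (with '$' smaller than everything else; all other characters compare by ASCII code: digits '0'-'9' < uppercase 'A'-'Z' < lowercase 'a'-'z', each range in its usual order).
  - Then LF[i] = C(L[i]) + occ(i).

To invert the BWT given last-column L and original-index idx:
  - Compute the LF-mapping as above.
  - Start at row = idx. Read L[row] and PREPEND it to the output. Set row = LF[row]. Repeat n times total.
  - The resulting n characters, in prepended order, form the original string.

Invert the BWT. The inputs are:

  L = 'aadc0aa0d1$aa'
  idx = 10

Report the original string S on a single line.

LF mapping: 4 5 11 10 1 6 7 2 12 3 0 8 9
Walk LF starting at row 10, prepending L[row]:
  step 1: row=10, L[10]='$', prepend. Next row=LF[10]=0
  step 2: row=0, L[0]='a', prepend. Next row=LF[0]=4
  step 3: row=4, L[4]='0', prepend. Next row=LF[4]=1
  step 4: row=1, L[1]='a', prepend. Next row=LF[1]=5
  step 5: row=5, L[5]='a', prepend. Next row=LF[5]=6
  step 6: row=6, L[6]='a', prepend. Next row=LF[6]=7
  step 7: row=7, L[7]='0', prepend. Next row=LF[7]=2
  step 8: row=2, L[2]='d', prepend. Next row=LF[2]=11
  step 9: row=11, L[11]='a', prepend. Next row=LF[11]=8
  step 10: row=8, L[8]='d', prepend. Next row=LF[8]=12
  step 11: row=12, L[12]='a', prepend. Next row=LF[12]=9
  step 12: row=9, L[9]='1', prepend. Next row=LF[9]=3
  step 13: row=3, L[3]='c', prepend. Next row=LF[3]=10
Reversed output: c1adad0aaa0a$

Answer: c1adad0aaa0a$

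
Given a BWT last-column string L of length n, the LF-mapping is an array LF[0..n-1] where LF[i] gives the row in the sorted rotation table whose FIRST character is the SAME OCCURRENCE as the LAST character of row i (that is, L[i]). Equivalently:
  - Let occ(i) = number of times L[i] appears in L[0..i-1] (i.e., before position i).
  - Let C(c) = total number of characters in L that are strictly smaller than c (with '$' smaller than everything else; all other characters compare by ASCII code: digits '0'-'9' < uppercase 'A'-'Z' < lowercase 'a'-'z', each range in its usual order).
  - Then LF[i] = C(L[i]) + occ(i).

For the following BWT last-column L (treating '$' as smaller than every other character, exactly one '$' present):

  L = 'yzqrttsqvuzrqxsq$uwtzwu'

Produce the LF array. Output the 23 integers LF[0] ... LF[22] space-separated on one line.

Char counts: '$':1, 'q':4, 'r':2, 's':2, 't':3, 'u':3, 'v':1, 'w':2, 'x':1, 'y':1, 'z':3
C (first-col start): C('$')=0, C('q')=1, C('r')=5, C('s')=7, C('t')=9, C('u')=12, C('v')=15, C('w')=16, C('x')=18, C('y')=19, C('z')=20
L[0]='y': occ=0, LF[0]=C('y')+0=19+0=19
L[1]='z': occ=0, LF[1]=C('z')+0=20+0=20
L[2]='q': occ=0, LF[2]=C('q')+0=1+0=1
L[3]='r': occ=0, LF[3]=C('r')+0=5+0=5
L[4]='t': occ=0, LF[4]=C('t')+0=9+0=9
L[5]='t': occ=1, LF[5]=C('t')+1=9+1=10
L[6]='s': occ=0, LF[6]=C('s')+0=7+0=7
L[7]='q': occ=1, LF[7]=C('q')+1=1+1=2
L[8]='v': occ=0, LF[8]=C('v')+0=15+0=15
L[9]='u': occ=0, LF[9]=C('u')+0=12+0=12
L[10]='z': occ=1, LF[10]=C('z')+1=20+1=21
L[11]='r': occ=1, LF[11]=C('r')+1=5+1=6
L[12]='q': occ=2, LF[12]=C('q')+2=1+2=3
L[13]='x': occ=0, LF[13]=C('x')+0=18+0=18
L[14]='s': occ=1, LF[14]=C('s')+1=7+1=8
L[15]='q': occ=3, LF[15]=C('q')+3=1+3=4
L[16]='$': occ=0, LF[16]=C('$')+0=0+0=0
L[17]='u': occ=1, LF[17]=C('u')+1=12+1=13
L[18]='w': occ=0, LF[18]=C('w')+0=16+0=16
L[19]='t': occ=2, LF[19]=C('t')+2=9+2=11
L[20]='z': occ=2, LF[20]=C('z')+2=20+2=22
L[21]='w': occ=1, LF[21]=C('w')+1=16+1=17
L[22]='u': occ=2, LF[22]=C('u')+2=12+2=14

Answer: 19 20 1 5 9 10 7 2 15 12 21 6 3 18 8 4 0 13 16 11 22 17 14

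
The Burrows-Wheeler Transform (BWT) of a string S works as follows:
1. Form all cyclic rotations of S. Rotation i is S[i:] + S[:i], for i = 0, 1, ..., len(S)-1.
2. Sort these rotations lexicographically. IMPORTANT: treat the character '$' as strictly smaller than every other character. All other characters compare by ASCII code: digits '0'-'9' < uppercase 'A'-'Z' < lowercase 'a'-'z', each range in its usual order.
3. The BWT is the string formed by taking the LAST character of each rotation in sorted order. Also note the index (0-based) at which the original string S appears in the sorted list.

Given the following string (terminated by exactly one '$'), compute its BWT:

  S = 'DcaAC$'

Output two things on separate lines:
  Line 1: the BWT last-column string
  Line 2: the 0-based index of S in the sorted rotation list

Answer: CaA$cD
3

Derivation:
All 6 rotations (rotation i = S[i:]+S[:i]):
  rot[0] = DcaAC$
  rot[1] = caAC$D
  rot[2] = aAC$Dc
  rot[3] = AC$Dca
  rot[4] = C$DcaA
  rot[5] = $DcaAC
Sorted (with $ < everything):
  sorted[0] = $DcaAC  (last char: 'C')
  sorted[1] = AC$Dca  (last char: 'a')
  sorted[2] = C$DcaA  (last char: 'A')
  sorted[3] = DcaAC$  (last char: '$')
  sorted[4] = aAC$Dc  (last char: 'c')
  sorted[5] = caAC$D  (last char: 'D')
Last column: CaA$cD
Original string S is at sorted index 3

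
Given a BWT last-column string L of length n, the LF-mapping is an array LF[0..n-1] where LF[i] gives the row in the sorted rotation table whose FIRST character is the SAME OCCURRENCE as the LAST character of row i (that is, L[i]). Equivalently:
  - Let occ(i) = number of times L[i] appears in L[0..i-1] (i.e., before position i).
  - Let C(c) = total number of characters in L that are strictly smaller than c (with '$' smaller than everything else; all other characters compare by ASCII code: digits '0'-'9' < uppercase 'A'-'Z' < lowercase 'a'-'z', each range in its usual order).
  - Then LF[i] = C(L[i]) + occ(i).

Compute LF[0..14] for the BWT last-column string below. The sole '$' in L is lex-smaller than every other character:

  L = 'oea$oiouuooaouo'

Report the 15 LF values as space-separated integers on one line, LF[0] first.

Answer: 5 3 1 0 6 4 7 12 13 8 9 2 10 14 11

Derivation:
Char counts: '$':1, 'a':2, 'e':1, 'i':1, 'o':7, 'u':3
C (first-col start): C('$')=0, C('a')=1, C('e')=3, C('i')=4, C('o')=5, C('u')=12
L[0]='o': occ=0, LF[0]=C('o')+0=5+0=5
L[1]='e': occ=0, LF[1]=C('e')+0=3+0=3
L[2]='a': occ=0, LF[2]=C('a')+0=1+0=1
L[3]='$': occ=0, LF[3]=C('$')+0=0+0=0
L[4]='o': occ=1, LF[4]=C('o')+1=5+1=6
L[5]='i': occ=0, LF[5]=C('i')+0=4+0=4
L[6]='o': occ=2, LF[6]=C('o')+2=5+2=7
L[7]='u': occ=0, LF[7]=C('u')+0=12+0=12
L[8]='u': occ=1, LF[8]=C('u')+1=12+1=13
L[9]='o': occ=3, LF[9]=C('o')+3=5+3=8
L[10]='o': occ=4, LF[10]=C('o')+4=5+4=9
L[11]='a': occ=1, LF[11]=C('a')+1=1+1=2
L[12]='o': occ=5, LF[12]=C('o')+5=5+5=10
L[13]='u': occ=2, LF[13]=C('u')+2=12+2=14
L[14]='o': occ=6, LF[14]=C('o')+6=5+6=11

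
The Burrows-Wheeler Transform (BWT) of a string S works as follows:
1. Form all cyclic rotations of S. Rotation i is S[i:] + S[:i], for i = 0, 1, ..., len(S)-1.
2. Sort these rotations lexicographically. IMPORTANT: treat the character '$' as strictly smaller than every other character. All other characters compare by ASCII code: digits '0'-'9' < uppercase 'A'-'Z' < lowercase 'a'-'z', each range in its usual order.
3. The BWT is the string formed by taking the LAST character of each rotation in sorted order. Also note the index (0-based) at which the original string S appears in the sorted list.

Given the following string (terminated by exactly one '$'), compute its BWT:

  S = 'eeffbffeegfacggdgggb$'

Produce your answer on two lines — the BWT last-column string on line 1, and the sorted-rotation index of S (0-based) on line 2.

Answer: bfgfag$feegffebggegcd
6

Derivation:
All 21 rotations (rotation i = S[i:]+S[:i]):
  rot[0] = eeffbffeegfacggdgggb$
  rot[1] = effbffeegfacggdgggb$e
  rot[2] = ffbffeegfacggdgggb$ee
  rot[3] = fbffeegfacggdgggb$eef
  rot[4] = bffeegfacggdgggb$eeff
  rot[5] = ffeegfacggdgggb$eeffb
  rot[6] = feegfacggdgggb$eeffbf
  rot[7] = eegfacggdgggb$eeffbff
  rot[8] = egfacggdgggb$eeffbffe
  rot[9] = gfacggdgggb$eeffbffee
  rot[10] = facggdgggb$eeffbffeeg
  rot[11] = acggdgggb$eeffbffeegf
  rot[12] = cggdgggb$eeffbffeegfa
  rot[13] = ggdgggb$eeffbffeegfac
  rot[14] = gdgggb$eeffbffeegfacg
  rot[15] = dgggb$eeffbffeegfacgg
  rot[16] = gggb$eeffbffeegfacggd
  rot[17] = ggb$eeffbffeegfacggdg
  rot[18] = gb$eeffbffeegfacggdgg
  rot[19] = b$eeffbffeegfacggdggg
  rot[20] = $eeffbffeegfacggdgggb
Sorted (with $ < everything):
  sorted[0] = $eeffbffeegfacggdgggb  (last char: 'b')
  sorted[1] = acggdgggb$eeffbffeegf  (last char: 'f')
  sorted[2] = b$eeffbffeegfacggdggg  (last char: 'g')
  sorted[3] = bffeegfacggdgggb$eeff  (last char: 'f')
  sorted[4] = cggdgggb$eeffbffeegfa  (last char: 'a')
  sorted[5] = dgggb$eeffbffeegfacgg  (last char: 'g')
  sorted[6] = eeffbffeegfacggdgggb$  (last char: '$')
  sorted[7] = eegfacggdgggb$eeffbff  (last char: 'f')
  sorted[8] = effbffeegfacggdgggb$e  (last char: 'e')
  sorted[9] = egfacggdgggb$eeffbffe  (last char: 'e')
  sorted[10] = facggdgggb$eeffbffeeg  (last char: 'g')
  sorted[11] = fbffeegfacggdgggb$eef  (last char: 'f')
  sorted[12] = feegfacggdgggb$eeffbf  (last char: 'f')
  sorted[13] = ffbffeegfacggdgggb$ee  (last char: 'e')
  sorted[14] = ffeegfacggdgggb$eeffb  (last char: 'b')
  sorted[15] = gb$eeffbffeegfacggdgg  (last char: 'g')
  sorted[16] = gdgggb$eeffbffeegfacg  (last char: 'g')
  sorted[17] = gfacggdgggb$eeffbffee  (last char: 'e')
  sorted[18] = ggb$eeffbffeegfacggdg  (last char: 'g')
  sorted[19] = ggdgggb$eeffbffeegfac  (last char: 'c')
  sorted[20] = gggb$eeffbffeegfacggd  (last char: 'd')
Last column: bfgfag$feegffebggegcd
Original string S is at sorted index 6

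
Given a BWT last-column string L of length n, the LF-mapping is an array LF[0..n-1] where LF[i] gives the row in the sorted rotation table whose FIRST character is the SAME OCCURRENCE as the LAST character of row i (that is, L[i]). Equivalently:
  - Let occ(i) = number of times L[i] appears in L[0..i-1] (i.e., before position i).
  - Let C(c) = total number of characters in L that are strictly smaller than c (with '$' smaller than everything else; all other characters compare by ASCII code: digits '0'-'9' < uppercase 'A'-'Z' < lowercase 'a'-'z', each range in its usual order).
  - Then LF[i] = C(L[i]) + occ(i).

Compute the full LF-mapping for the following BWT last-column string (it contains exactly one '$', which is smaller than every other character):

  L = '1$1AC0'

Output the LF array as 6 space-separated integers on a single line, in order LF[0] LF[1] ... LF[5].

Char counts: '$':1, '0':1, '1':2, 'A':1, 'C':1
C (first-col start): C('$')=0, C('0')=1, C('1')=2, C('A')=4, C('C')=5
L[0]='1': occ=0, LF[0]=C('1')+0=2+0=2
L[1]='$': occ=0, LF[1]=C('$')+0=0+0=0
L[2]='1': occ=1, LF[2]=C('1')+1=2+1=3
L[3]='A': occ=0, LF[3]=C('A')+0=4+0=4
L[4]='C': occ=0, LF[4]=C('C')+0=5+0=5
L[5]='0': occ=0, LF[5]=C('0')+0=1+0=1

Answer: 2 0 3 4 5 1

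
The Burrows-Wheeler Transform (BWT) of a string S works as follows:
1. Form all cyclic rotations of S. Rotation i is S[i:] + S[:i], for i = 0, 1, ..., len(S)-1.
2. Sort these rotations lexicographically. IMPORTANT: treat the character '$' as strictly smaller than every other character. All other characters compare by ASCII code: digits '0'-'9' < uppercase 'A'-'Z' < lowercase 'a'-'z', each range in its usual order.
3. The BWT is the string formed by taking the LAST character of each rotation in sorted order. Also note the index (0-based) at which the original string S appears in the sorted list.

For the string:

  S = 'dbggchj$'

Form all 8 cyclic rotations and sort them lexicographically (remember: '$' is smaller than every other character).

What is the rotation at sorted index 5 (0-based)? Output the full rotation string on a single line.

All 8 rotations (rotation i = S[i:]+S[:i]):
  rot[0] = dbggchj$
  rot[1] = bggchj$d
  rot[2] = ggchj$db
  rot[3] = gchj$dbg
  rot[4] = chj$dbgg
  rot[5] = hj$dbggc
  rot[6] = j$dbggch
  rot[7] = $dbggchj
Sorted (with $ < everything):
  sorted[0] = $dbggchj
  sorted[1] = bggchj$d
  sorted[2] = chj$dbgg
  sorted[3] = dbggchj$
  sorted[4] = gchj$dbg
  sorted[5] = ggchj$db
  sorted[6] = hj$dbggc
  sorted[7] = j$dbggch
sorted[5] = ggchj$db

Answer: ggchj$db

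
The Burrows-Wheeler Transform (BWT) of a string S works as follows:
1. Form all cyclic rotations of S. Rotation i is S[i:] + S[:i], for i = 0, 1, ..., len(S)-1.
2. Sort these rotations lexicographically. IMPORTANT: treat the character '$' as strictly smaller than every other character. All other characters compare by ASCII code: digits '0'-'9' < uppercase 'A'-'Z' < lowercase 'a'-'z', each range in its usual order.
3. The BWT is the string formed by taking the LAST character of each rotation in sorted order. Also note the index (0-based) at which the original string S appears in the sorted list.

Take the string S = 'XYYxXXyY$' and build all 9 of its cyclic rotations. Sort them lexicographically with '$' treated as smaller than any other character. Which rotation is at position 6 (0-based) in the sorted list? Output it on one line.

Answer: YxXXyY$XY

Derivation:
All 9 rotations (rotation i = S[i:]+S[:i]):
  rot[0] = XYYxXXyY$
  rot[1] = YYxXXyY$X
  rot[2] = YxXXyY$XY
  rot[3] = xXXyY$XYY
  rot[4] = XXyY$XYYx
  rot[5] = XyY$XYYxX
  rot[6] = yY$XYYxXX
  rot[7] = Y$XYYxXXy
  rot[8] = $XYYxXXyY
Sorted (with $ < everything):
  sorted[0] = $XYYxXXyY
  sorted[1] = XXyY$XYYx
  sorted[2] = XYYxXXyY$
  sorted[3] = XyY$XYYxX
  sorted[4] = Y$XYYxXXy
  sorted[5] = YYxXXyY$X
  sorted[6] = YxXXyY$XY
  sorted[7] = xXXyY$XYY
  sorted[8] = yY$XYYxXX
sorted[6] = YxXXyY$XY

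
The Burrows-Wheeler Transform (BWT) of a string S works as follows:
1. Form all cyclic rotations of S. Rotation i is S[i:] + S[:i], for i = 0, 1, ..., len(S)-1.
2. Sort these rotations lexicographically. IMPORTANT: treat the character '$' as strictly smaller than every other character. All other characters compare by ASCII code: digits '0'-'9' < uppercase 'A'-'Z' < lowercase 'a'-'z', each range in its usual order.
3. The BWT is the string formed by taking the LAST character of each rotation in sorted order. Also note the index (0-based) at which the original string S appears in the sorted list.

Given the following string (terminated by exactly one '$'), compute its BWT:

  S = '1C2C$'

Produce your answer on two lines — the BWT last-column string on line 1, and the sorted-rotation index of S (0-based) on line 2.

Answer: C$C21
1

Derivation:
All 5 rotations (rotation i = S[i:]+S[:i]):
  rot[0] = 1C2C$
  rot[1] = C2C$1
  rot[2] = 2C$1C
  rot[3] = C$1C2
  rot[4] = $1C2C
Sorted (with $ < everything):
  sorted[0] = $1C2C  (last char: 'C')
  sorted[1] = 1C2C$  (last char: '$')
  sorted[2] = 2C$1C  (last char: 'C')
  sorted[3] = C$1C2  (last char: '2')
  sorted[4] = C2C$1  (last char: '1')
Last column: C$C21
Original string S is at sorted index 1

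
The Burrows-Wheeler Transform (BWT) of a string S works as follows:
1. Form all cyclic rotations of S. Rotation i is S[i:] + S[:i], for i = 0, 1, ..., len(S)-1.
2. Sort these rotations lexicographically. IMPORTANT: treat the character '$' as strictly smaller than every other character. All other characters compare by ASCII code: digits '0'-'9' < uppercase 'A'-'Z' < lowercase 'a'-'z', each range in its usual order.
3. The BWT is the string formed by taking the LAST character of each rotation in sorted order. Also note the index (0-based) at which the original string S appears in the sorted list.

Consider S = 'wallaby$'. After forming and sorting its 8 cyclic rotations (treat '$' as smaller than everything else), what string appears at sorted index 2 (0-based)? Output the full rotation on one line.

All 8 rotations (rotation i = S[i:]+S[:i]):
  rot[0] = wallaby$
  rot[1] = allaby$w
  rot[2] = llaby$wa
  rot[3] = laby$wal
  rot[4] = aby$wall
  rot[5] = by$walla
  rot[6] = y$wallab
  rot[7] = $wallaby
Sorted (with $ < everything):
  sorted[0] = $wallaby
  sorted[1] = aby$wall
  sorted[2] = allaby$w
  sorted[3] = by$walla
  sorted[4] = laby$wal
  sorted[5] = llaby$wa
  sorted[6] = wallaby$
  sorted[7] = y$wallab
sorted[2] = allaby$w

Answer: allaby$w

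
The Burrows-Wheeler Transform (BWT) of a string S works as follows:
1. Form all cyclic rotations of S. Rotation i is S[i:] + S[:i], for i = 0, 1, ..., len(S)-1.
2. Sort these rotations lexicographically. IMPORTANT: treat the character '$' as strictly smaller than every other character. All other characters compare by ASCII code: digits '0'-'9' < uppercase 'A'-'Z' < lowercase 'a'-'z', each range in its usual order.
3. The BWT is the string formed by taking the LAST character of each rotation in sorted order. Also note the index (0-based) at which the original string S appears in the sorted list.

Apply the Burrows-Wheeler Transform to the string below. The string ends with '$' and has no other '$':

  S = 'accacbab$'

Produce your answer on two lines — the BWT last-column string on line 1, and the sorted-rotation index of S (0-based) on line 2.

Answer: bbc$accaa
3

Derivation:
All 9 rotations (rotation i = S[i:]+S[:i]):
  rot[0] = accacbab$
  rot[1] = ccacbab$a
  rot[2] = cacbab$ac
  rot[3] = acbab$acc
  rot[4] = cbab$acca
  rot[5] = bab$accac
  rot[6] = ab$accacb
  rot[7] = b$accacba
  rot[8] = $accacbab
Sorted (with $ < everything):
  sorted[0] = $accacbab  (last char: 'b')
  sorted[1] = ab$accacb  (last char: 'b')
  sorted[2] = acbab$acc  (last char: 'c')
  sorted[3] = accacbab$  (last char: '$')
  sorted[4] = b$accacba  (last char: 'a')
  sorted[5] = bab$accac  (last char: 'c')
  sorted[6] = cacbab$ac  (last char: 'c')
  sorted[7] = cbab$acca  (last char: 'a')
  sorted[8] = ccacbab$a  (last char: 'a')
Last column: bbc$accaa
Original string S is at sorted index 3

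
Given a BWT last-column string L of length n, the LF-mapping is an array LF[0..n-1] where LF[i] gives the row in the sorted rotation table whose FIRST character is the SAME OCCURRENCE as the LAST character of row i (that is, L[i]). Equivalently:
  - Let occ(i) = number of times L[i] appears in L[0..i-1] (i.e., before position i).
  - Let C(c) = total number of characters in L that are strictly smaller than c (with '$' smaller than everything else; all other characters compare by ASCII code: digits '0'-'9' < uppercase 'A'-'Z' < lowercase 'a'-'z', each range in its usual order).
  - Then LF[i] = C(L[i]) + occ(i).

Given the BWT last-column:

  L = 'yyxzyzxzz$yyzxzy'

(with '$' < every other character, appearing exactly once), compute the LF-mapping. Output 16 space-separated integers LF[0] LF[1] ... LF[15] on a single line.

Answer: 4 5 1 10 6 11 2 12 13 0 7 8 14 3 15 9

Derivation:
Char counts: '$':1, 'x':3, 'y':6, 'z':6
C (first-col start): C('$')=0, C('x')=1, C('y')=4, C('z')=10
L[0]='y': occ=0, LF[0]=C('y')+0=4+0=4
L[1]='y': occ=1, LF[1]=C('y')+1=4+1=5
L[2]='x': occ=0, LF[2]=C('x')+0=1+0=1
L[3]='z': occ=0, LF[3]=C('z')+0=10+0=10
L[4]='y': occ=2, LF[4]=C('y')+2=4+2=6
L[5]='z': occ=1, LF[5]=C('z')+1=10+1=11
L[6]='x': occ=1, LF[6]=C('x')+1=1+1=2
L[7]='z': occ=2, LF[7]=C('z')+2=10+2=12
L[8]='z': occ=3, LF[8]=C('z')+3=10+3=13
L[9]='$': occ=0, LF[9]=C('$')+0=0+0=0
L[10]='y': occ=3, LF[10]=C('y')+3=4+3=7
L[11]='y': occ=4, LF[11]=C('y')+4=4+4=8
L[12]='z': occ=4, LF[12]=C('z')+4=10+4=14
L[13]='x': occ=2, LF[13]=C('x')+2=1+2=3
L[14]='z': occ=5, LF[14]=C('z')+5=10+5=15
L[15]='y': occ=5, LF[15]=C('y')+5=4+5=9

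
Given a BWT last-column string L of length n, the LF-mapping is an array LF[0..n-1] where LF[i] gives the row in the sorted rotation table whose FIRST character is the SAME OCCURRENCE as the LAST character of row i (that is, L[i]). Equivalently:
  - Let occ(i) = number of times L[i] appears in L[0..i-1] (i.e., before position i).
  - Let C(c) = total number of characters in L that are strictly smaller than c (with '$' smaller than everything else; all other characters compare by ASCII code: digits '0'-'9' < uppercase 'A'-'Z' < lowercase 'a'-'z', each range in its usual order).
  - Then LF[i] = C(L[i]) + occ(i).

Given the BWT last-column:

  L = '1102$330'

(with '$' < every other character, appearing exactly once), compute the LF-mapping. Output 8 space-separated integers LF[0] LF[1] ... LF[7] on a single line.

Char counts: '$':1, '0':2, '1':2, '2':1, '3':2
C (first-col start): C('$')=0, C('0')=1, C('1')=3, C('2')=5, C('3')=6
L[0]='1': occ=0, LF[0]=C('1')+0=3+0=3
L[1]='1': occ=1, LF[1]=C('1')+1=3+1=4
L[2]='0': occ=0, LF[2]=C('0')+0=1+0=1
L[3]='2': occ=0, LF[3]=C('2')+0=5+0=5
L[4]='$': occ=0, LF[4]=C('$')+0=0+0=0
L[5]='3': occ=0, LF[5]=C('3')+0=6+0=6
L[6]='3': occ=1, LF[6]=C('3')+1=6+1=7
L[7]='0': occ=1, LF[7]=C('0')+1=1+1=2

Answer: 3 4 1 5 0 6 7 2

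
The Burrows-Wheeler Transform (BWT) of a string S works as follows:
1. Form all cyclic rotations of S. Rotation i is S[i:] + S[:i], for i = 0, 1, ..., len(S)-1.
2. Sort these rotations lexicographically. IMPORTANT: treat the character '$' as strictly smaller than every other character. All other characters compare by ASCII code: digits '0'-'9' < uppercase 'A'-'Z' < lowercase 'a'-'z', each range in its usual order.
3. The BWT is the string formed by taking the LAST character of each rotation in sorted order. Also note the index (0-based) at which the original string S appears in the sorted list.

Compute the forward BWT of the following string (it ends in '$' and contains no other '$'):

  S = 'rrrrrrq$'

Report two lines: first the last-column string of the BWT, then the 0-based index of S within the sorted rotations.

Answer: qrrrrrr$
7

Derivation:
All 8 rotations (rotation i = S[i:]+S[:i]):
  rot[0] = rrrrrrq$
  rot[1] = rrrrrq$r
  rot[2] = rrrrq$rr
  rot[3] = rrrq$rrr
  rot[4] = rrq$rrrr
  rot[5] = rq$rrrrr
  rot[6] = q$rrrrrr
  rot[7] = $rrrrrrq
Sorted (with $ < everything):
  sorted[0] = $rrrrrrq  (last char: 'q')
  sorted[1] = q$rrrrrr  (last char: 'r')
  sorted[2] = rq$rrrrr  (last char: 'r')
  sorted[3] = rrq$rrrr  (last char: 'r')
  sorted[4] = rrrq$rrr  (last char: 'r')
  sorted[5] = rrrrq$rr  (last char: 'r')
  sorted[6] = rrrrrq$r  (last char: 'r')
  sorted[7] = rrrrrrq$  (last char: '$')
Last column: qrrrrrr$
Original string S is at sorted index 7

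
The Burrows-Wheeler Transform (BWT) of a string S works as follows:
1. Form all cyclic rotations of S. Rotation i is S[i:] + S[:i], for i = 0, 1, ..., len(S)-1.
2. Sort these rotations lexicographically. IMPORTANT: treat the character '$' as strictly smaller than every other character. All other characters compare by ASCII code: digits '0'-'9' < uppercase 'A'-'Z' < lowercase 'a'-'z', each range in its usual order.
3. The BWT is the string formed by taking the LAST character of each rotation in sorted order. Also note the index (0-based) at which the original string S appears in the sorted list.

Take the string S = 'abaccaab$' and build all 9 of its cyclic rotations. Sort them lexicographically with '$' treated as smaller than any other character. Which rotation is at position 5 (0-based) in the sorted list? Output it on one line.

Answer: b$abaccaa

Derivation:
All 9 rotations (rotation i = S[i:]+S[:i]):
  rot[0] = abaccaab$
  rot[1] = baccaab$a
  rot[2] = accaab$ab
  rot[3] = ccaab$aba
  rot[4] = caab$abac
  rot[5] = aab$abacc
  rot[6] = ab$abacca
  rot[7] = b$abaccaa
  rot[8] = $abaccaab
Sorted (with $ < everything):
  sorted[0] = $abaccaab
  sorted[1] = aab$abacc
  sorted[2] = ab$abacca
  sorted[3] = abaccaab$
  sorted[4] = accaab$ab
  sorted[5] = b$abaccaa
  sorted[6] = baccaab$a
  sorted[7] = caab$abac
  sorted[8] = ccaab$aba
sorted[5] = b$abaccaa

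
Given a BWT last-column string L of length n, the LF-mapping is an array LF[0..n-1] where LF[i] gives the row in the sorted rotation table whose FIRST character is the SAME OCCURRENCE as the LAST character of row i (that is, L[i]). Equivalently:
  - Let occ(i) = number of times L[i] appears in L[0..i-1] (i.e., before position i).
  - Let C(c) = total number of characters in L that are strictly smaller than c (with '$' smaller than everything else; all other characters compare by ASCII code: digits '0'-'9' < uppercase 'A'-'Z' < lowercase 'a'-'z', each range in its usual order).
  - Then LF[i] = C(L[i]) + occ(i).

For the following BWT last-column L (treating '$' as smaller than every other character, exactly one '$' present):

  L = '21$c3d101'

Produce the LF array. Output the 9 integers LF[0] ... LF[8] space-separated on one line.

Char counts: '$':1, '0':1, '1':3, '2':1, '3':1, 'c':1, 'd':1
C (first-col start): C('$')=0, C('0')=1, C('1')=2, C('2')=5, C('3')=6, C('c')=7, C('d')=8
L[0]='2': occ=0, LF[0]=C('2')+0=5+0=5
L[1]='1': occ=0, LF[1]=C('1')+0=2+0=2
L[2]='$': occ=0, LF[2]=C('$')+0=0+0=0
L[3]='c': occ=0, LF[3]=C('c')+0=7+0=7
L[4]='3': occ=0, LF[4]=C('3')+0=6+0=6
L[5]='d': occ=0, LF[5]=C('d')+0=8+0=8
L[6]='1': occ=1, LF[6]=C('1')+1=2+1=3
L[7]='0': occ=0, LF[7]=C('0')+0=1+0=1
L[8]='1': occ=2, LF[8]=C('1')+2=2+2=4

Answer: 5 2 0 7 6 8 3 1 4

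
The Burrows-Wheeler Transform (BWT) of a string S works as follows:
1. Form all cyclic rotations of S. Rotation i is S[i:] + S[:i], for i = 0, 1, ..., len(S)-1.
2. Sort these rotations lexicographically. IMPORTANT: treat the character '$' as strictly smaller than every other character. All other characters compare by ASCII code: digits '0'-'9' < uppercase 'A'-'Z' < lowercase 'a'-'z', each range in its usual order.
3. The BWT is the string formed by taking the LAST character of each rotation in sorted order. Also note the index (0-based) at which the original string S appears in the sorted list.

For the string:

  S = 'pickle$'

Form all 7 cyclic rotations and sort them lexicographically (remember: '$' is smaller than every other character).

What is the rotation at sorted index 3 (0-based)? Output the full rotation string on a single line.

All 7 rotations (rotation i = S[i:]+S[:i]):
  rot[0] = pickle$
  rot[1] = ickle$p
  rot[2] = ckle$pi
  rot[3] = kle$pic
  rot[4] = le$pick
  rot[5] = e$pickl
  rot[6] = $pickle
Sorted (with $ < everything):
  sorted[0] = $pickle
  sorted[1] = ckle$pi
  sorted[2] = e$pickl
  sorted[3] = ickle$p
  sorted[4] = kle$pic
  sorted[5] = le$pick
  sorted[6] = pickle$
sorted[3] = ickle$p

Answer: ickle$p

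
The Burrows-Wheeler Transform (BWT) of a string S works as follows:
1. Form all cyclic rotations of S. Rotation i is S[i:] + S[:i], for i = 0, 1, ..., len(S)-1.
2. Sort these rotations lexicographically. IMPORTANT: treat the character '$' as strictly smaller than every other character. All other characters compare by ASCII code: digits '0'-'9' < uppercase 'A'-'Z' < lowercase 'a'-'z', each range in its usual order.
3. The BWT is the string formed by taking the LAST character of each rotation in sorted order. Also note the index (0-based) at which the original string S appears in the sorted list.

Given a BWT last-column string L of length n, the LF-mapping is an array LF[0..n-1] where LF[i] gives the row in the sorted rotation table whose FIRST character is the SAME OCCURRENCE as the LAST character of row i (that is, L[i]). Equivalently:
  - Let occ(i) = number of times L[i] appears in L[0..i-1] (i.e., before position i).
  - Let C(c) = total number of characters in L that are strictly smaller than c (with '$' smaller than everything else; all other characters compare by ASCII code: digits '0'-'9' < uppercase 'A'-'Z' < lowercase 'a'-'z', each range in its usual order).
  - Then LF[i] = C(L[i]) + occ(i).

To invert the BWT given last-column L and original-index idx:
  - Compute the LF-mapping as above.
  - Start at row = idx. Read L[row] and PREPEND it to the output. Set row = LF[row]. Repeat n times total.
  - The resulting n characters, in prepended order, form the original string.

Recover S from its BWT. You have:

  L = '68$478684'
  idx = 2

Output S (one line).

Answer: 48876846$

Derivation:
LF mapping: 3 6 0 1 5 7 4 8 2
Walk LF starting at row 2, prepending L[row]:
  step 1: row=2, L[2]='$', prepend. Next row=LF[2]=0
  step 2: row=0, L[0]='6', prepend. Next row=LF[0]=3
  step 3: row=3, L[3]='4', prepend. Next row=LF[3]=1
  step 4: row=1, L[1]='8', prepend. Next row=LF[1]=6
  step 5: row=6, L[6]='6', prepend. Next row=LF[6]=4
  step 6: row=4, L[4]='7', prepend. Next row=LF[4]=5
  step 7: row=5, L[5]='8', prepend. Next row=LF[5]=7
  step 8: row=7, L[7]='8', prepend. Next row=LF[7]=8
  step 9: row=8, L[8]='4', prepend. Next row=LF[8]=2
Reversed output: 48876846$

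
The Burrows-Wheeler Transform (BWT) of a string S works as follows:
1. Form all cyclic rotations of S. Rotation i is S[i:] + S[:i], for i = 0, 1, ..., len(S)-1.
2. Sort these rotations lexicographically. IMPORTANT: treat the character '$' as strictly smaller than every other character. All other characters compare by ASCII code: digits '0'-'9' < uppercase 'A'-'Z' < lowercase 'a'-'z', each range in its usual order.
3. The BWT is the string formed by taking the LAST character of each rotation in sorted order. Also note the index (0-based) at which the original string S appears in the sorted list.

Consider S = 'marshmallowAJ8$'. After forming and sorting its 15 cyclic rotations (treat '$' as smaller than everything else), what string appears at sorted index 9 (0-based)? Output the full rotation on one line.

All 15 rotations (rotation i = S[i:]+S[:i]):
  rot[0] = marshmallowAJ8$
  rot[1] = arshmallowAJ8$m
  rot[2] = rshmallowAJ8$ma
  rot[3] = shmallowAJ8$mar
  rot[4] = hmallowAJ8$mars
  rot[5] = mallowAJ8$marsh
  rot[6] = allowAJ8$marshm
  rot[7] = llowAJ8$marshma
  rot[8] = lowAJ8$marshmal
  rot[9] = owAJ8$marshmall
  rot[10] = wAJ8$marshmallo
  rot[11] = AJ8$marshmallow
  rot[12] = J8$marshmallowA
  rot[13] = 8$marshmallowAJ
  rot[14] = $marshmallowAJ8
Sorted (with $ < everything):
  sorted[0] = $marshmallowAJ8
  sorted[1] = 8$marshmallowAJ
  sorted[2] = AJ8$marshmallow
  sorted[3] = J8$marshmallowA
  sorted[4] = allowAJ8$marshm
  sorted[5] = arshmallowAJ8$m
  sorted[6] = hmallowAJ8$mars
  sorted[7] = llowAJ8$marshma
  sorted[8] = lowAJ8$marshmal
  sorted[9] = mallowAJ8$marsh
  sorted[10] = marshmallowAJ8$
  sorted[11] = owAJ8$marshmall
  sorted[12] = rshmallowAJ8$ma
  sorted[13] = shmallowAJ8$mar
  sorted[14] = wAJ8$marshmallo
sorted[9] = mallowAJ8$marsh

Answer: mallowAJ8$marsh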